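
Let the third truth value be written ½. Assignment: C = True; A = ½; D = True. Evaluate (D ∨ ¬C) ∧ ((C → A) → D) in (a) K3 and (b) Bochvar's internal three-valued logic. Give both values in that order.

True; ½

In K3: ¬C = ¬True = False
D ∨ ¬C = True ∨ False = True
C → A = True → ½ = ½
(C → A) → D = ½ → True = True
(D ∨ ¬C) ∧ ((C → A) → D) = True ∧ True = True
In Bochvar's internal three-valued logic: ¬C = ¬True = False
D ∨ ¬C = True ∨ False = True
C → A = True → ½ = ½  [any arg is the third value ⇒ result is the third value]
(C → A) → D = ½ → True = ½
(D ∨ ¬C) ∧ ((C → A) → D) = True ∧ ½ = ½
They differ because K3 and Bochvar's internal three-valued logic treat ½ differently under the binary connectives.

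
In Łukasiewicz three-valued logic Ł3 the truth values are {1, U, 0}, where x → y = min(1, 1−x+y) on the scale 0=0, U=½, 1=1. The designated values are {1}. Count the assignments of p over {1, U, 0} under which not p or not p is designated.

1

p=1: 0 ·
p=U: U ·
p=0: 1 ✓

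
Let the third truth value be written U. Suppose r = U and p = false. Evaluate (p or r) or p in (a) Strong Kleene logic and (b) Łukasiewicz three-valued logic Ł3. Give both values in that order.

U; U

In Strong Kleene logic: p or r = false or U = U
(p or r) or p = U or false = U
In Łukasiewicz three-valued logic Ł3: p or r = false or U = U
(p or r) or p = U or false = U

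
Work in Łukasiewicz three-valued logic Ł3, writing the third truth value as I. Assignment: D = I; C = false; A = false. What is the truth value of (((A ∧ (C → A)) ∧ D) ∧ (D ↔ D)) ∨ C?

C → A = false → false = true
A ∧ (C → A) = false ∧ true = false
(A ∧ (C → A)) ∧ D = false ∧ I = false
D ↔ D = I ↔ I = true  [1 − |½−½|]
((A ∧ (C → A)) ∧ D) ∧ (D ↔ D) = false ∧ true = false
(((A ∧ (C → A)) ∧ D) ∧ (D ↔ D)) ∨ C = false ∨ false = false

false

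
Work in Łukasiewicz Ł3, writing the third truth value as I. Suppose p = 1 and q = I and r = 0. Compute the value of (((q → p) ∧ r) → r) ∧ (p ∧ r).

0

q → p = I → 1 = 1  [min(1, 1−½+1)]
(q → p) ∧ r = 1 ∧ 0 = 0
((q → p) ∧ r) → r = 0 → 0 = 1
p ∧ r = 1 ∧ 0 = 0
(((q → p) ∧ r) → r) ∧ (p ∧ r) = 1 ∧ 0 = 0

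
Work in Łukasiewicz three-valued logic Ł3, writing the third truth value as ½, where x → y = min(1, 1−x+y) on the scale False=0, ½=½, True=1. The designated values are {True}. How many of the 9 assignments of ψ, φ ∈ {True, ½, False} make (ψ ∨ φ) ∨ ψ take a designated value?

5

Of the 9 assignments, 5 give a value in {True}.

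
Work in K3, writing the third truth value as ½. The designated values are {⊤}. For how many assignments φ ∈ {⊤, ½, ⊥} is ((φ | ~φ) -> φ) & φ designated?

φ=⊤: ⊤ ✓
φ=½: ½ ·
φ=⊥: ⊥ ·

1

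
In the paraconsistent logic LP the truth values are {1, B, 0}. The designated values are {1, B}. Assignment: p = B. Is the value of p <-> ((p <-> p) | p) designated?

p <-> p = B <-> B = B
(p <-> p) | p = B | B = B
p <-> ((p <-> p) | p) = B <-> B = B
B ∈ {1, B}.

Yes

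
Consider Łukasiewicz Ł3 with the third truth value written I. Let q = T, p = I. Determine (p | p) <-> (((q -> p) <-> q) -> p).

I

p | p = I | I = I
q -> p = T -> I = I  [min(1, 1−1+½)]
(q -> p) <-> q = I <-> T = I
((q -> p) <-> q) -> p = I -> I = T
(p | p) <-> (((q -> p) <-> q) -> p) = I <-> T = I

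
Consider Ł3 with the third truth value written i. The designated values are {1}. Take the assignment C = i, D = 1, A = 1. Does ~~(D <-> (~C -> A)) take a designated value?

Yes

~C = ~i = i
~C -> A = i -> 1 = 1  [min(1, 1−½+1)]
D <-> (~C -> A) = 1 <-> 1 = 1
~(D <-> (~C -> A)) = ~1 = 0
~~(D <-> (~C -> A)) = ~0 = 1
1 ∈ {1}.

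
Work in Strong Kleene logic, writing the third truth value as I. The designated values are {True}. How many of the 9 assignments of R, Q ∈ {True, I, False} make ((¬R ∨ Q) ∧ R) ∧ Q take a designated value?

1

Designated under: (R=True, Q=True).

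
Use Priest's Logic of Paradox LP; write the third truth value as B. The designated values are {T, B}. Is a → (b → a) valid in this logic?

Every assignment of a, b over {T, B, F} gives a value in {T, B}.
In particular, with a=B, b=B: a → (b → a) = B.

Yes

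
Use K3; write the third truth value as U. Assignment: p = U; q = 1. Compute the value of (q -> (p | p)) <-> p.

p | p = U | U = U
q -> (p | p) = 1 -> U = U
(q -> (p | p)) <-> p = U <-> U = U

U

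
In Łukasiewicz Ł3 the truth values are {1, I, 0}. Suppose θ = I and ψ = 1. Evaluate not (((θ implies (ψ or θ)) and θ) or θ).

ψ or θ = 1 or I = 1
θ implies (ψ or θ) = I implies 1 = 1
(θ implies (ψ or θ)) and θ = 1 and I = I
((θ implies (ψ or θ)) and θ) or θ = I or I = I
not (((θ implies (ψ or θ)) and θ) or θ) = not I = I

I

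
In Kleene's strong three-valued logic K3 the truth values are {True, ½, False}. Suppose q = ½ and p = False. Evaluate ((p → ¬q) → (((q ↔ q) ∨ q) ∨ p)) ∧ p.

¬q = ¬½ = ½
p → ¬q = False → ½ = True  [¬False ∨ ½]
q ↔ q = ½ ↔ ½ = ½
(q ↔ q) ∨ q = ½ ∨ ½ = ½
((q ↔ q) ∨ q) ∨ p = ½ ∨ False = ½
(p → ¬q) → (((q ↔ q) ∨ q) ∨ p) = True → ½ = ½
((p → ¬q) → (((q ↔ q) ∨ q) ∨ p)) ∧ p = ½ ∧ False = False

False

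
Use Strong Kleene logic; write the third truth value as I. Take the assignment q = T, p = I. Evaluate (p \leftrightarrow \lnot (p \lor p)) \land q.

p \lor p = I \lor I = I
\lnot (p \lor p) = \lnot I = I
p \leftrightarrow \lnot (p \lor p) = I \leftrightarrow I = I
(p \leftrightarrow \lnot (p \lor p)) \land q = I \land T = I

I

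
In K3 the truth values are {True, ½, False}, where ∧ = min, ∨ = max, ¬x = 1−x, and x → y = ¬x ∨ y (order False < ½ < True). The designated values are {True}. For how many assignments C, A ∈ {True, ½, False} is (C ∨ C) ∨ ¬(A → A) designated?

Designated under: (C=True, A=True); (C=True, A=½); (C=True, A=False).

3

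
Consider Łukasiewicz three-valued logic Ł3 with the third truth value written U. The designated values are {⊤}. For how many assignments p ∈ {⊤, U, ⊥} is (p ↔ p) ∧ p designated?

1

p=⊤: ⊤ ✓
p=U: U ·
p=⊥: ⊥ ·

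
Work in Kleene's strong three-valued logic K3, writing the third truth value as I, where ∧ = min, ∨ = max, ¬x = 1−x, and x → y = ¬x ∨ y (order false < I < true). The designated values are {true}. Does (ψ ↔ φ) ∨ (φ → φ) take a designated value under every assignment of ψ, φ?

No

Countermodel: ψ=true, φ=I gives I, which is not designated.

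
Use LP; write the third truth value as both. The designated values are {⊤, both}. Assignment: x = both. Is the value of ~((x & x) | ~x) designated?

Yes

x & x = both & both = both
~x = ~both = both
(x & x) | ~x = both | both = both
~((x & x) | ~x) = ~both = both
both ∈ {⊤, both}.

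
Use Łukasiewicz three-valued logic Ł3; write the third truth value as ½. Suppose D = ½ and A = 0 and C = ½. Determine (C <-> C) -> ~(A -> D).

0

C <-> C = ½ <-> ½ = 1  [1 − |½−½|]
A -> D = 0 -> ½ = 1
~(A -> D) = ~1 = 0
(C <-> C) -> ~(A -> D) = 1 -> 0 = 0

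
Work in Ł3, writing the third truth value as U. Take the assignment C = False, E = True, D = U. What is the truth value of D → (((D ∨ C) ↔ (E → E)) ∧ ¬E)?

U

D ∨ C = U ∨ False = U
E → E = True → True = True
(D ∨ C) ↔ (E → E) = U ↔ True = U  [1 − |½−1|]
¬E = ¬True = False
((D ∨ C) ↔ (E → E)) ∧ ¬E = U ∧ False = False
D → (((D ∨ C) ↔ (E → E)) ∧ ¬E) = U → False = U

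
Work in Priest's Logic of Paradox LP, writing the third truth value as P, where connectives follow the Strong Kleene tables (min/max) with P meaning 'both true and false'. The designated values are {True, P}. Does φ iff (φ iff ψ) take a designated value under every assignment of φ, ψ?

No

Countermodel: φ=True, ψ=False gives False, which is not designated.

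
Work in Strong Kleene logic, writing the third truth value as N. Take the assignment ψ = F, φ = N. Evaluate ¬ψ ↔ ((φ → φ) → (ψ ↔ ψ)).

T

¬ψ = ¬F = T
φ → φ = N → N = N  [¬N ∨ N]
ψ ↔ ψ = F ↔ F = T
(φ → φ) → (ψ ↔ ψ) = N → T = T
¬ψ ↔ ((φ → φ) → (ψ ↔ ψ)) = T ↔ T = T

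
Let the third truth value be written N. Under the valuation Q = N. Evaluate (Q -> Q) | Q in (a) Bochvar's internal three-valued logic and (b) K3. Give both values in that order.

In Bochvar's internal three-valued logic: Q -> Q = N -> N = N  [any arg is the third value ⇒ result is the third value]
(Q -> Q) | Q = N | N = N
In K3: Q -> Q = N -> N = N
(Q -> Q) | Q = N | N = N

N; N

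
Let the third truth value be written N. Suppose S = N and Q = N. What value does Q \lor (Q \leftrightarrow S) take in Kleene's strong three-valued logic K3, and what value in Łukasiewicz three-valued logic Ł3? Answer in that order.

N; True

In Kleene's strong three-valued logic K3: Q \leftrightarrow S = N \leftrightarrow N = N
Q \lor (Q \leftrightarrow S) = N \lor N = N
In Łukasiewicz three-valued logic Ł3: Q \leftrightarrow S = N \leftrightarrow N = True  [1 − |½−½|]
Q \lor (Q \leftrightarrow S) = N \lor True = True
They differ because Kleene's strong three-valued logic K3 and Łukasiewicz three-valued logic Ł3 treat N differently under implication.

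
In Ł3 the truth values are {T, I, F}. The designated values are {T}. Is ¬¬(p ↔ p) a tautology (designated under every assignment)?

Every assignment of p over {T, I, F} gives a value in {T}.
In particular, with p=I: ¬¬(p ↔ p) = T.

Yes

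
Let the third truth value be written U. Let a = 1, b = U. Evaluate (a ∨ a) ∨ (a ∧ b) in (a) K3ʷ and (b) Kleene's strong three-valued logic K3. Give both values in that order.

In K3ʷ: a ∨ a = 1 ∨ 1 = 1
a ∧ b = 1 ∧ U = U
(a ∨ a) ∨ (a ∧ b) = 1 ∨ U = U
In Kleene's strong three-valued logic K3: a ∨ a = 1 ∨ 1 = 1
a ∧ b = 1 ∧ U = U
(a ∨ a) ∨ (a ∧ b) = 1 ∨ U = 1
They differ because K3ʷ and Kleene's strong three-valued logic K3 treat U differently under the binary connectives.

U; 1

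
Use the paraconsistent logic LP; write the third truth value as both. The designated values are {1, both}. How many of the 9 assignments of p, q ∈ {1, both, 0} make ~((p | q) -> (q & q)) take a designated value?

Of the 9 assignments, 5 give a value in {1, both}.

5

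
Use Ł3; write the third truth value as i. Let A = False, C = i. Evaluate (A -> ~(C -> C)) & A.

False

C -> C = i -> i = True  [min(1, 1−½+½)]
~(C -> C) = ~True = False
A -> ~(C -> C) = False -> False = True
(A -> ~(C -> C)) & A = True & False = False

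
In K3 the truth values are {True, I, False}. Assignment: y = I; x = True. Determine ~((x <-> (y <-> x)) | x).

False

y <-> x = I <-> True = I
x <-> (y <-> x) = True <-> I = I
(x <-> (y <-> x)) | x = I | True = True
~((x <-> (y <-> x)) | x) = ~True = False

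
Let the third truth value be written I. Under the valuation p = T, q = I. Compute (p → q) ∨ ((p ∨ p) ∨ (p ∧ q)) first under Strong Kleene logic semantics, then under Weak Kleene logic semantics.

In Strong Kleene logic: p → q = T → I = I  [¬T ∨ I]
p ∨ p = T ∨ T = T
p ∧ q = T ∧ I = I
(p ∨ p) ∨ (p ∧ q) = T ∨ I = T
(p → q) ∨ ((p ∨ p) ∨ (p ∧ q)) = I ∨ T = T
In Weak Kleene logic: p → q = T → I = I  [any arg is the third value ⇒ result is the third value]
p ∨ p = T ∨ T = T
p ∧ q = T ∧ I = I
(p ∨ p) ∨ (p ∧ q) = T ∨ I = I
(p → q) ∨ ((p ∨ p) ∨ (p ∧ q)) = I ∨ I = I
They differ because Strong Kleene logic and Weak Kleene logic treat I differently under the binary connectives.

T; I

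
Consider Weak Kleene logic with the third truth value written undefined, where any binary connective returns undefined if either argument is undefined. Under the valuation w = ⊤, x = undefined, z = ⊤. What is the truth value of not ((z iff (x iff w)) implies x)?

undefined

x iff w = undefined iff ⊤ = undefined
z iff (x iff w) = ⊤ iff undefined = undefined
(z iff (x iff w)) implies x = undefined implies undefined = undefined  [any arg is the third value ⇒ result is the third value]
not ((z iff (x iff w)) implies x) = not undefined = undefined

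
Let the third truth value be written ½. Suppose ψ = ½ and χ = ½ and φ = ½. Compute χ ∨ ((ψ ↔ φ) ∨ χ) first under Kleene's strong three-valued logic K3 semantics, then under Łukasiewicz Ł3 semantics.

½; 1

In Kleene's strong three-valued logic K3: ψ ↔ φ = ½ ↔ ½ = ½
(ψ ↔ φ) ∨ χ = ½ ∨ ½ = ½
χ ∨ ((ψ ↔ φ) ∨ χ) = ½ ∨ ½ = ½
In Łukasiewicz Ł3: ψ ↔ φ = ½ ↔ ½ = 1  [1 − |½−½|]
(ψ ↔ φ) ∨ χ = 1 ∨ ½ = 1
χ ∨ ((ψ ↔ φ) ∨ χ) = ½ ∨ 1 = 1
They differ because Kleene's strong three-valued logic K3 and Łukasiewicz Ł3 treat ½ differently under implication.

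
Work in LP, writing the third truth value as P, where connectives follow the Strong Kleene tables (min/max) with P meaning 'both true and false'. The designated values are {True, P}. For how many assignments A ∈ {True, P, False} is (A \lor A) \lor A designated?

2

A=True: True ✓
A=P: P ✓
A=False: False ·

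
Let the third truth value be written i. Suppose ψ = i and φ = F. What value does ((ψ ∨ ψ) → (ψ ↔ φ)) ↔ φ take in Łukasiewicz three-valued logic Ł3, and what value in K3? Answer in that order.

F; i

In Łukasiewicz three-valued logic Ł3: ψ ∨ ψ = i ∨ i = i
ψ ↔ φ = i ↔ F = i  [1 − |½−0|]
(ψ ∨ ψ) → (ψ ↔ φ) = i → i = T
((ψ ∨ ψ) → (ψ ↔ φ)) ↔ φ = T ↔ F = F
In K3: ψ ∨ ψ = i ∨ i = i
ψ ↔ φ = i ↔ F = i
(ψ ∨ ψ) → (ψ ↔ φ) = i → i = i  [¬i ∨ i]
((ψ ∨ ψ) → (ψ ↔ φ)) ↔ φ = i ↔ F = i
They differ because Łukasiewicz three-valued logic Ł3 and K3 treat i differently under implication.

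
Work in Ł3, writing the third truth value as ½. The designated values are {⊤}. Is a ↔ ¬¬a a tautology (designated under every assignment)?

Yes

Every assignment of a over {⊤, ½, ⊥} gives a value in {⊤}.
In particular, with a=½: a ↔ ¬¬a = ⊤.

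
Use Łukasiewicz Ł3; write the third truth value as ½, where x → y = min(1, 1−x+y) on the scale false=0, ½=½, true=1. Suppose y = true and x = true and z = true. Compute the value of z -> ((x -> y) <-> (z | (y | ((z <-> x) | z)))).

true

x -> y = true -> true = true
z <-> x = true <-> true = true
(z <-> x) | z = true | true = true
y | ((z <-> x) | z) = true | true = true
z | (y | ((z <-> x) | z)) = true | true = true
(x -> y) <-> (z | (y | ((z <-> x) | z))) = true <-> true = true
z -> ((x -> y) <-> (z | (y | ((z <-> x) | z)))) = true -> true = true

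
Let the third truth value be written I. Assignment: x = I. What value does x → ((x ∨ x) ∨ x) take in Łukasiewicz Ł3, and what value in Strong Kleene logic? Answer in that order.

true; I

In Łukasiewicz Ł3: x ∨ x = I ∨ I = I
(x ∨ x) ∨ x = I ∨ I = I
x → ((x ∨ x) ∨ x) = I → I = true
In Strong Kleene logic: x ∨ x = I ∨ I = I
(x ∨ x) ∨ x = I ∨ I = I
x → ((x ∨ x) ∨ x) = I → I = I  [¬I ∨ I]
They differ because Łukasiewicz Ł3 and Strong Kleene logic treat I differently under implication.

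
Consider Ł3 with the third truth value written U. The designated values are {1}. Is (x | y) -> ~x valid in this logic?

Countermodel: x=1, y=1 gives 0, which is not designated.

No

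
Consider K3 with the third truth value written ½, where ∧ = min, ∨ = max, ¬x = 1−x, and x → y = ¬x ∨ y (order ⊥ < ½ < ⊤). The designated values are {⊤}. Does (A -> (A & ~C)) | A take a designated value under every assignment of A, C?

No

Countermodel: A=½, C=⊤ gives ½, which is not designated.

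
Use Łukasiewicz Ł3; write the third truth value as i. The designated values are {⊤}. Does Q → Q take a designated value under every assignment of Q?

Every assignment of Q over {⊤, i, ⊥} gives a value in {⊤}.
In particular, with Q=i: Q → Q = ⊤.

Yes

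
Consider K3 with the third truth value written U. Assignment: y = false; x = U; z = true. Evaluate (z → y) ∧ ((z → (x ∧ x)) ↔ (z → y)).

z → y = true → false = false
x ∧ x = U ∧ U = U
z → (x ∧ x) = true → U = U
z → y = true → false = false
(z → (x ∧ x)) ↔ (z → y) = U ↔ false = U
(z → y) ∧ ((z → (x ∧ x)) ↔ (z → y)) = false ∧ U = false

false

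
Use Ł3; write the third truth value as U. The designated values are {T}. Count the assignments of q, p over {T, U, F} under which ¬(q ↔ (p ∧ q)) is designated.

Designated under: (q=T, p=F).

1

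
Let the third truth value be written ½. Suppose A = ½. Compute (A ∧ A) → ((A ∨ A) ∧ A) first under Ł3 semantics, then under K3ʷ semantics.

⊤; ½

In Ł3: A ∧ A = ½ ∧ ½ = ½
A ∨ A = ½ ∨ ½ = ½
(A ∨ A) ∧ A = ½ ∧ ½ = ½
(A ∧ A) → ((A ∨ A) ∧ A) = ½ → ½ = ⊤  [min(1, 1−½+½)]
In K3ʷ: A ∧ A = ½ ∧ ½ = ½
A ∨ A = ½ ∨ ½ = ½
(A ∨ A) ∧ A = ½ ∧ ½ = ½
(A ∧ A) → ((A ∨ A) ∧ A) = ½ → ½ = ½  [any arg is the third value ⇒ result is the third value]
They differ because Ł3 and K3ʷ treat ½ differently under the binary connectives.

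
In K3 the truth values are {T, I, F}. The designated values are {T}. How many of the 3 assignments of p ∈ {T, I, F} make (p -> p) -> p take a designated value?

1

p=T: T ✓
p=I: I ·
p=F: F ·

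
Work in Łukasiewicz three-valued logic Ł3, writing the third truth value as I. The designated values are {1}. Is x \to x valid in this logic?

Yes

Every assignment of x over {1, I, 0} gives a value in {1}.
In particular, with x=I: x \to x = 1.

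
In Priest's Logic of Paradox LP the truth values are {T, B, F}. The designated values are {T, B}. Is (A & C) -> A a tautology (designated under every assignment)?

Yes

Every assignment of A, C over {T, B, F} gives a value in {T, B}.
In particular, with A=B, C=B: (A & C) -> A = B.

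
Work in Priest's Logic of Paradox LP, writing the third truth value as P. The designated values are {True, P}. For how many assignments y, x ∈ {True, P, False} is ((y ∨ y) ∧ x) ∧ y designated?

Designated under: (y=True, x=True); (y=True, x=P); (y=P, x=True); (y=P, x=P).

4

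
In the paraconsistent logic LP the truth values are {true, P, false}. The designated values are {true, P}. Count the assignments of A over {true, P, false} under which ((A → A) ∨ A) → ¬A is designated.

A=true: false ·
A=P: P ✓
A=false: true ✓

2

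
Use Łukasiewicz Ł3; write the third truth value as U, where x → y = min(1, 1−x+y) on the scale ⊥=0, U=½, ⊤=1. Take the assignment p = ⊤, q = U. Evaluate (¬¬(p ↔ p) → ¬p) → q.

p ↔ p = ⊤ ↔ ⊤ = ⊤
¬(p ↔ p) = ¬⊤ = ⊥
¬¬(p ↔ p) = ¬⊥ = ⊤
¬p = ¬⊤ = ⊥
¬¬(p ↔ p) → ¬p = ⊤ → ⊥ = ⊥
(¬¬(p ↔ p) → ¬p) → q = ⊥ → U = ⊤

⊤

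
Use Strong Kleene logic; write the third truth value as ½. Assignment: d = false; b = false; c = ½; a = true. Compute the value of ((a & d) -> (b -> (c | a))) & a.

a & d = true & false = false
c | a = ½ | true = true
b -> (c | a) = false -> true = true
(a & d) -> (b -> (c | a)) = false -> true = true
((a & d) -> (b -> (c | a))) & a = true & true = true

true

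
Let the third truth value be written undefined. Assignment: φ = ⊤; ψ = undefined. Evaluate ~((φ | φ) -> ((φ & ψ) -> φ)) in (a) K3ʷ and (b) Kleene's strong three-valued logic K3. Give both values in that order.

In K3ʷ: φ | φ = ⊤ | ⊤ = ⊤
φ & ψ = ⊤ & undefined = undefined
(φ & ψ) -> φ = undefined -> ⊤ = undefined  [any arg is the third value ⇒ result is the third value]
(φ | φ) -> ((φ & ψ) -> φ) = ⊤ -> undefined = undefined
~((φ | φ) -> ((φ & ψ) -> φ)) = ~undefined = undefined
In Kleene's strong three-valued logic K3: φ | φ = ⊤ | ⊤ = ⊤
φ & ψ = ⊤ & undefined = undefined
(φ & ψ) -> φ = undefined -> ⊤ = ⊤  [~undefined | ⊤]
(φ | φ) -> ((φ & ψ) -> φ) = ⊤ -> ⊤ = ⊤
~((φ | φ) -> ((φ & ψ) -> φ)) = ~⊤ = ⊥
They differ because K3ʷ and Kleene's strong three-valued logic K3 treat undefined differently under the binary connectives.

undefined; ⊥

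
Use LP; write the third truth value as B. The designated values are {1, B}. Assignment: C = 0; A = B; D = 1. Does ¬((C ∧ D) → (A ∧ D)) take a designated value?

No

C ∧ D = 0 ∧ 1 = 0
A ∧ D = B ∧ 1 = B
(C ∧ D) → (A ∧ D) = 0 → B = 1
¬((C ∧ D) → (A ∧ D)) = ¬1 = 0
0 ∉ {1, B}.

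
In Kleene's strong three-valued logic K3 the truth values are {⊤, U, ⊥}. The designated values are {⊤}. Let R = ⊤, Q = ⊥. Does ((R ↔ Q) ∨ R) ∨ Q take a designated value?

R ↔ Q = ⊤ ↔ ⊥ = ⊥
(R ↔ Q) ∨ R = ⊥ ∨ ⊤ = ⊤
((R ↔ Q) ∨ R) ∨ Q = ⊤ ∨ ⊥ = ⊤
⊤ ∈ {⊤}.

Yes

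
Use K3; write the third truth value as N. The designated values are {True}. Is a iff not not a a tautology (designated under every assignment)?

No

Countermodel: a=N gives N, which is not designated.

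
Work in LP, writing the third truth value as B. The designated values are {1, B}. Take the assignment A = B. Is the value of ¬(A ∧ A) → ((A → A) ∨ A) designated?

Yes

A ∧ A = B ∧ B = B
¬(A ∧ A) = ¬B = B
A → A = B → B = B
(A → A) ∨ A = B ∨ B = B
¬(A ∧ A) → ((A → A) ∨ A) = B → B = B
B ∈ {1, B}.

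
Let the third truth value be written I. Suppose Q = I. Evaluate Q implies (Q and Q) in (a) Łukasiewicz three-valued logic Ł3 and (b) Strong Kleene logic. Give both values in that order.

T; I

In Łukasiewicz three-valued logic Ł3: Q and Q = I and I = I
Q implies (Q and Q) = I implies I = T  [min(1, 1−½+½)]
In Strong Kleene logic: Q and Q = I and I = I
Q implies (Q and Q) = I implies I = I  [not I or I]
They differ because Łukasiewicz three-valued logic Ł3 and Strong Kleene logic treat I differently under implication.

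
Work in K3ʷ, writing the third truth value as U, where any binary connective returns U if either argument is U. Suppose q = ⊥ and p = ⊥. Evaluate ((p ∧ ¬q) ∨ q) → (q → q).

¬q = ¬⊥ = ⊤
p ∧ ¬q = ⊥ ∧ ⊤ = ⊥
(p ∧ ¬q) ∨ q = ⊥ ∨ ⊥ = ⊥
q → q = ⊥ → ⊥ = ⊤
((p ∧ ¬q) ∨ q) → (q → q) = ⊥ → ⊤ = ⊤

⊤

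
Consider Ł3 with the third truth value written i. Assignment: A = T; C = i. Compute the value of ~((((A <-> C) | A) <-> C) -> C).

A <-> C = T <-> i = i  [1 − |1−½|]
(A <-> C) | A = i | T = T
((A <-> C) | A) <-> C = T <-> i = i
(((A <-> C) | A) <-> C) -> C = i -> i = T
~((((A <-> C) | A) <-> C) -> C) = ~T = F

F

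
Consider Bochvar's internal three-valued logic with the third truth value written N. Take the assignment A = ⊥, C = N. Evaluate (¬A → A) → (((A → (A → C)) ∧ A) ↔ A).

N

¬A = ¬⊥ = ⊤
¬A → A = ⊤ → ⊥ = ⊥
A → C = ⊥ → N = N
A → (A → C) = ⊥ → N = N
(A → (A → C)) ∧ A = N ∧ ⊥ = N
((A → (A → C)) ∧ A) ↔ A = N ↔ ⊥ = N
(¬A → A) → (((A → (A → C)) ∧ A) ↔ A) = ⊥ → N = N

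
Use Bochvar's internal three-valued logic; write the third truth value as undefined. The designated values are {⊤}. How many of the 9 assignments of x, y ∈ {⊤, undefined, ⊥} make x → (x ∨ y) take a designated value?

Designated under: (x=⊤, y=⊤); (x=⊤, y=⊥); (x=⊥, y=⊤); (x=⊥, y=⊥).

4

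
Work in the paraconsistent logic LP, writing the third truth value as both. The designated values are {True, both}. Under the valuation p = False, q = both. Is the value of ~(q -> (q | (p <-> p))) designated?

No

p <-> p = False <-> False = True
q | (p <-> p) = both | True = True
q -> (q | (p <-> p)) = both -> True = True  [~both | True]
~(q -> (q | (p <-> p))) = ~True = False
False ∉ {True, both}.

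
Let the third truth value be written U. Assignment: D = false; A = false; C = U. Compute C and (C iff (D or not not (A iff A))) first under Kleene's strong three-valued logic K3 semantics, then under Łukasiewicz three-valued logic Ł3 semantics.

In Kleene's strong three-valued logic K3: A iff A = false iff false = true
not (A iff A) = not true = false
not not (A iff A) = not false = true
D or not not (A iff A) = false or true = true
C iff (D or not not (A iff A)) = U iff true = U
C and (C iff (D or not not (A iff A))) = U and U = U
In Łukasiewicz three-valued logic Ł3: A iff A = false iff false = true
not (A iff A) = not true = false
not not (A iff A) = not false = true
D or not not (A iff A) = false or true = true
C iff (D or not not (A iff A)) = U iff true = U
C and (C iff (D or not not (A iff A))) = U and U = U

U; U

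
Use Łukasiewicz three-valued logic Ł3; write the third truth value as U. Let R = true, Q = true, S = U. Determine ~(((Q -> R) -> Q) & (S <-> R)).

U

Q -> R = true -> true = true
(Q -> R) -> Q = true -> true = true
S <-> R = U <-> true = U  [1 − |½−1|]
((Q -> R) -> Q) & (S <-> R) = true & U = U
~(((Q -> R) -> Q) & (S <-> R)) = ~U = U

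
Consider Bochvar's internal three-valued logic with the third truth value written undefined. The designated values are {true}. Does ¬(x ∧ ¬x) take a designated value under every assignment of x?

No

Countermodel: x=undefined gives undefined, which is not designated.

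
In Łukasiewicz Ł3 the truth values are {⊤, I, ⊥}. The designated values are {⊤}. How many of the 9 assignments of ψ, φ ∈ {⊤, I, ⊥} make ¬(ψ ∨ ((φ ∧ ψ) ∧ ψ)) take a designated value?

3

Designated under: (ψ=⊥, φ=⊤); (ψ=⊥, φ=I); (ψ=⊥, φ=⊥).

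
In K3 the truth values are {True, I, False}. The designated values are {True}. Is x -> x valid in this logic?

No

Countermodel: x=I gives I, which is not designated.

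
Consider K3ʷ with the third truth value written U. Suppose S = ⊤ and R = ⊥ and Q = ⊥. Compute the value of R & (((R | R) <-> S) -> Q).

⊥

R | R = ⊥ | ⊥ = ⊥
(R | R) <-> S = ⊥ <-> ⊤ = ⊥
((R | R) <-> S) -> Q = ⊥ -> ⊥ = ⊤
R & (((R | R) <-> S) -> Q) = ⊥ & ⊤ = ⊥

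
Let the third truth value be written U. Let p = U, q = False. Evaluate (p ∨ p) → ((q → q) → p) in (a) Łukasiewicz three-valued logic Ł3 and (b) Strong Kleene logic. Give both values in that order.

In Łukasiewicz three-valued logic Ł3: p ∨ p = U ∨ U = U
q → q = False → False = True
(q → q) → p = True → U = U  [min(1, 1−1+½)]
(p ∨ p) → ((q → q) → p) = U → U = True
In Strong Kleene logic: p ∨ p = U ∨ U = U
q → q = False → False = True
(q → q) → p = True → U = U  [¬True ∨ U]
(p ∨ p) → ((q → q) → p) = U → U = U
They differ because Łukasiewicz three-valued logic Ł3 and Strong Kleene logic treat U differently under implication.

True; U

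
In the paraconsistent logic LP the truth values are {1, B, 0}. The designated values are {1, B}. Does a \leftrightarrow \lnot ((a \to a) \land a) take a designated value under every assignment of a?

Countermodel: a=1 gives 0, which is not designated.

No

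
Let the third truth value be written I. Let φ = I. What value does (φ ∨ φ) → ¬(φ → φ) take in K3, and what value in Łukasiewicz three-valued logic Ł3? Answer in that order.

In K3: φ ∨ φ = I ∨ I = I
φ → φ = I → I = I  [¬I ∨ I]
¬(φ → φ) = ¬I = I
(φ ∨ φ) → ¬(φ → φ) = I → I = I
In Łukasiewicz three-valued logic Ł3: φ ∨ φ = I ∨ I = I
φ → φ = I → I = 1
¬(φ → φ) = ¬1 = 0
(φ ∨ φ) → ¬(φ → φ) = I → 0 = I

I; I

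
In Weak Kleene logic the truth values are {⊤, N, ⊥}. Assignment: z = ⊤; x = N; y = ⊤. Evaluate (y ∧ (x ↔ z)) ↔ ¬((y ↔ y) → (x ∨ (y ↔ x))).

N

x ↔ z = N ↔ ⊤ = N
y ∧ (x ↔ z) = ⊤ ∧ N = N
y ↔ y = ⊤ ↔ ⊤ = ⊤
y ↔ x = ⊤ ↔ N = N
x ∨ (y ↔ x) = N ∨ N = N
(y ↔ y) → (x ∨ (y ↔ x)) = ⊤ → N = N
¬((y ↔ y) → (x ∨ (y ↔ x))) = ¬N = N
(y ∧ (x ↔ z)) ↔ ¬((y ↔ y) → (x ∨ (y ↔ x))) = N ↔ N = N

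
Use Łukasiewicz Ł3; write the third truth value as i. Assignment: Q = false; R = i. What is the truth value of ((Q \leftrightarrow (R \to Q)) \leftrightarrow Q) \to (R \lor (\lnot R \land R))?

true

R \to Q = i \to false = i  [min(1, 1−½+0)]
Q \leftrightarrow (R \to Q) = false \leftrightarrow i = i
(Q \leftrightarrow (R \to Q)) \leftrightarrow Q = i \leftrightarrow false = i
\lnot R = \lnot i = i
\lnot R \land R = i \land i = i
R \lor (\lnot R \land R) = i \lor i = i
((Q \leftrightarrow (R \to Q)) \leftrightarrow Q) \to (R \lor (\lnot R \land R)) = i \to i = true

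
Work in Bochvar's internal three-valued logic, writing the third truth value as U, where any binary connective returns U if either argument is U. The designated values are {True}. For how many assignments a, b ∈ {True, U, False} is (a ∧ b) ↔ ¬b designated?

Designated under: (a=False, b=True).

1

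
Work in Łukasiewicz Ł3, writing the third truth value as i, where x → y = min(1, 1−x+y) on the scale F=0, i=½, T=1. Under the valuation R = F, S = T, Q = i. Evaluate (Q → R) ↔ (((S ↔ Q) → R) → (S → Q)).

i

Q → R = i → F = i  [min(1, 1−½+0)]
S ↔ Q = T ↔ i = i
(S ↔ Q) → R = i → F = i
S → Q = T → i = i
((S ↔ Q) → R) → (S → Q) = i → i = T
(Q → R) ↔ (((S ↔ Q) → R) → (S → Q)) = i ↔ T = i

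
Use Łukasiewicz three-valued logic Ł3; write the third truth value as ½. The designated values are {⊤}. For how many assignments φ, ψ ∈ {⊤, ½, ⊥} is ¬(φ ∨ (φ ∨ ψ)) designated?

Designated under: (φ=⊥, ψ=⊥).

1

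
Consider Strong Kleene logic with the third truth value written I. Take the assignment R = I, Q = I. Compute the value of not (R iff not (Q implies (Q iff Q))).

Q iff Q = I iff I = I
Q implies (Q iff Q) = I implies I = I
not (Q implies (Q iff Q)) = not I = I
R iff not (Q implies (Q iff Q)) = I iff I = I
not (R iff not (Q implies (Q iff Q))) = not I = I

I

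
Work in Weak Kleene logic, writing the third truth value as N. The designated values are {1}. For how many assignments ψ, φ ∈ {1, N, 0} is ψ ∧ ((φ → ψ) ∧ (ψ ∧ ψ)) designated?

2

Designated under: (ψ=1, φ=1); (ψ=1, φ=0).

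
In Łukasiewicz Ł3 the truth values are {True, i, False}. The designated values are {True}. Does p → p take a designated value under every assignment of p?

Every assignment of p over {True, i, False} gives a value in {True}.
In particular, with p=i: p → p = True.

Yes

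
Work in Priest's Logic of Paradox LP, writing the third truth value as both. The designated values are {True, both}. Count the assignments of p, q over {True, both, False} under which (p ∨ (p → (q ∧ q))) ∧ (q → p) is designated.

8

Of the 9 assignments, 8 give a value in {True, both}.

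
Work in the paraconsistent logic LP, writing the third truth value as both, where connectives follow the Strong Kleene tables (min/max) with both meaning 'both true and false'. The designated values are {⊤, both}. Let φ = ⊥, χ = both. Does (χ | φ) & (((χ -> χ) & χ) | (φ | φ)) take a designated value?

Yes

χ | φ = both | ⊥ = both
χ -> χ = both -> both = both  [~both | both]
(χ -> χ) & χ = both & both = both
φ | φ = ⊥ | ⊥ = ⊥
((χ -> χ) & χ) | (φ | φ) = both | ⊥ = both
(χ | φ) & (((χ -> χ) & χ) | (φ | φ)) = both & both = both
both ∈ {⊤, both}.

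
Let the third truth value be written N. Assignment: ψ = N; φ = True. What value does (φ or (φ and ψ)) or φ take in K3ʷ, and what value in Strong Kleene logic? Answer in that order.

In K3ʷ: φ and ψ = True and N = N
φ or (φ and ψ) = True or N = N
(φ or (φ and ψ)) or φ = N or True = N
In Strong Kleene logic: φ and ψ = True and N = N
φ or (φ and ψ) = True or N = True
(φ or (φ and ψ)) or φ = True or True = True
They differ because K3ʷ and Strong Kleene logic treat N differently under the binary connectives.

N; True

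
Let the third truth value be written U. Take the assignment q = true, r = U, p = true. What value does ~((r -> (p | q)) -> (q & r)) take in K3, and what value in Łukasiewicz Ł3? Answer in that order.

In K3: p | q = true | true = true
r -> (p | q) = U -> true = true
q & r = true & U = U
(r -> (p | q)) -> (q & r) = true -> U = U
~((r -> (p | q)) -> (q & r)) = ~U = U
In Łukasiewicz Ł3: p | q = true | true = true
r -> (p | q) = U -> true = true  [min(1, 1−½+1)]
q & r = true & U = U
(r -> (p | q)) -> (q & r) = true -> U = U
~((r -> (p | q)) -> (q & r)) = ~U = U

U; U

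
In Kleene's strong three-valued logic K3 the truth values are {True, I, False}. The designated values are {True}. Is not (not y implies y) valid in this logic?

Countermodel: y=True gives False, which is not designated.

No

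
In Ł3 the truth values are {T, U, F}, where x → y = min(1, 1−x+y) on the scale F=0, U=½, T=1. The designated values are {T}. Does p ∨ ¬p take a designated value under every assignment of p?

No

Countermodel: p=U gives U, which is not designated.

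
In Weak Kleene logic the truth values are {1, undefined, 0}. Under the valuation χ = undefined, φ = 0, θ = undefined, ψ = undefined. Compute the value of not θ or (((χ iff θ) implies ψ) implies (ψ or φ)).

undefined

not θ = not undefined = undefined
χ iff θ = undefined iff undefined = undefined
(χ iff θ) implies ψ = undefined implies undefined = undefined  [any arg is the third value ⇒ result is the third value]
ψ or φ = undefined or 0 = undefined
((χ iff θ) implies ψ) implies (ψ or φ) = undefined implies undefined = undefined
not θ or (((χ iff θ) implies ψ) implies (ψ or φ)) = undefined or undefined = undefined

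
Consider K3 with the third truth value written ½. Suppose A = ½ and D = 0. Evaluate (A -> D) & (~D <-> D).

A -> D = ½ -> 0 = ½  [~½ | 0]
~D = ~0 = 1
~D <-> D = 1 <-> 0 = 0
(A -> D) & (~D <-> D) = ½ & 0 = 0

0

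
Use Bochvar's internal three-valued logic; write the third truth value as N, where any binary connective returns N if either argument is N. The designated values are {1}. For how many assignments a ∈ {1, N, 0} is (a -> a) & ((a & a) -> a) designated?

2

a=1: 1 ✓
a=N: N ·
a=0: 1 ✓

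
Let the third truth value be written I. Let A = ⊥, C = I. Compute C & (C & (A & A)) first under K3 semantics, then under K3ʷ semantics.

In K3: A & A = ⊥ & ⊥ = ⊥
C & (A & A) = I & ⊥ = ⊥
C & (C & (A & A)) = I & ⊥ = ⊥
In K3ʷ: A & A = ⊥ & ⊥ = ⊥
C & (A & A) = I & ⊥ = I
C & (C & (A & A)) = I & I = I
They differ because K3 and K3ʷ treat I differently under the binary connectives.

⊥; I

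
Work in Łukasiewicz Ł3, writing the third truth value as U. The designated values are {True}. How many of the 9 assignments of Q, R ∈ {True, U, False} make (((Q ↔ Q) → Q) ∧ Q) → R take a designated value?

Of the 9 assignments, 6 give a value in {True}.

6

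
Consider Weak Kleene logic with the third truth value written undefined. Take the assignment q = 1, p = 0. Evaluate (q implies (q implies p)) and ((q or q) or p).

0

q implies p = 1 implies 0 = 0
q implies (q implies p) = 1 implies 0 = 0
q or q = 1 or 1 = 1
(q or q) or p = 1 or 0 = 1
(q implies (q implies p)) and ((q or q) or p) = 0 and 1 = 0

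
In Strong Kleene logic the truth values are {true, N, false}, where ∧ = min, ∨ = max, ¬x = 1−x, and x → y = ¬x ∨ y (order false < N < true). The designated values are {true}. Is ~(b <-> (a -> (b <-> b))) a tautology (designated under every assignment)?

Countermodel: b=true, a=true gives false, which is not designated.

No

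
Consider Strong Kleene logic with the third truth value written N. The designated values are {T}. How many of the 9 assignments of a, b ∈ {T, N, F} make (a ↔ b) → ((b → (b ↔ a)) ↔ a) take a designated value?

Designated under: (a=T, b=T); (a=T, b=F); (a=F, b=T).

3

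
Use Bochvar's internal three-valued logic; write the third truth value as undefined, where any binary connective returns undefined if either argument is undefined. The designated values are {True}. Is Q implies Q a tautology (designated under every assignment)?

No

Countermodel: Q=undefined gives undefined, which is not designated.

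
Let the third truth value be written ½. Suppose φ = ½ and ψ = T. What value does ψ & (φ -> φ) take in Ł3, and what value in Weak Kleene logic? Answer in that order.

In Ł3: φ -> φ = ½ -> ½ = T
ψ & (φ -> φ) = T & T = T
In Weak Kleene logic: φ -> φ = ½ -> ½ = ½  [any arg is the third value ⇒ result is the third value]
ψ & (φ -> φ) = T & ½ = ½
They differ because Ł3 and Weak Kleene logic treat ½ differently under the binary connectives.

T; ½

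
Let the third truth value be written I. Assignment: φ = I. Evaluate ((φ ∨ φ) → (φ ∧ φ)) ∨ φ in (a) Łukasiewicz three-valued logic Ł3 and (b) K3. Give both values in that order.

In Łukasiewicz three-valued logic Ł3: φ ∨ φ = I ∨ I = I
φ ∧ φ = I ∧ I = I
(φ ∨ φ) → (φ ∧ φ) = I → I = T
((φ ∨ φ) → (φ ∧ φ)) ∨ φ = T ∨ I = T
In K3: φ ∨ φ = I ∨ I = I
φ ∧ φ = I ∧ I = I
(φ ∨ φ) → (φ ∧ φ) = I → I = I
((φ ∨ φ) → (φ ∧ φ)) ∨ φ = I ∨ I = I
They differ because Łukasiewicz three-valued logic Ł3 and K3 treat I differently under implication.

T; I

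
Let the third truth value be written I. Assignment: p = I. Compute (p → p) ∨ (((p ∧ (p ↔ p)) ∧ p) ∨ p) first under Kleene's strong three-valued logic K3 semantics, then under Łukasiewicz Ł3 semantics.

I; true

In Kleene's strong three-valued logic K3: p → p = I → I = I  [¬I ∨ I]
p ↔ p = I ↔ I = I
p ∧ (p ↔ p) = I ∧ I = I
(p ∧ (p ↔ p)) ∧ p = I ∧ I = I
((p ∧ (p ↔ p)) ∧ p) ∨ p = I ∨ I = I
(p → p) ∨ (((p ∧ (p ↔ p)) ∧ p) ∨ p) = I ∨ I = I
In Łukasiewicz Ł3: p → p = I → I = true  [min(1, 1−½+½)]
p ↔ p = I ↔ I = true
p ∧ (p ↔ p) = I ∧ true = I
(p ∧ (p ↔ p)) ∧ p = I ∧ I = I
((p ∧ (p ↔ p)) ∧ p) ∨ p = I ∨ I = I
(p → p) ∨ (((p ∧ (p ↔ p)) ∧ p) ∨ p) = true ∨ I = true
They differ because Kleene's strong three-valued logic K3 and Łukasiewicz Ł3 treat I differently under implication.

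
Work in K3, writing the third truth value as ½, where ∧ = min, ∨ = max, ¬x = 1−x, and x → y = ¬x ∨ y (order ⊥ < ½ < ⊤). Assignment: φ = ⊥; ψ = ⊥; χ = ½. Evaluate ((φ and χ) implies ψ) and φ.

⊥

φ and χ = ⊥ and ½ = ⊥
(φ and χ) implies ψ = ⊥ implies ⊥ = ⊤
((φ and χ) implies ψ) and φ = ⊤ and ⊥ = ⊥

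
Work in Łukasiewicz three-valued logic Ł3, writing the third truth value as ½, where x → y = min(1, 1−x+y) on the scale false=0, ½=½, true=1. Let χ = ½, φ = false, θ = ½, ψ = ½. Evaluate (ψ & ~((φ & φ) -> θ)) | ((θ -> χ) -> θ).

φ & φ = false & false = false
(φ & φ) -> θ = false -> ½ = true
~((φ & φ) -> θ) = ~true = false
ψ & ~((φ & φ) -> θ) = ½ & false = false
θ -> χ = ½ -> ½ = true
(θ -> χ) -> θ = true -> ½ = ½
(ψ & ~((φ & φ) -> θ)) | ((θ -> χ) -> θ) = false | ½ = ½

½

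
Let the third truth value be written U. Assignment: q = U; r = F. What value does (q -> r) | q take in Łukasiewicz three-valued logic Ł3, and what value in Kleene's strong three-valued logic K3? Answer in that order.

U; U

In Łukasiewicz three-valued logic Ł3: q -> r = U -> F = U  [min(1, 1−½+0)]
(q -> r) | q = U | U = U
In Kleene's strong three-valued logic K3: q -> r = U -> F = U  [~U | F]
(q -> r) | q = U | U = U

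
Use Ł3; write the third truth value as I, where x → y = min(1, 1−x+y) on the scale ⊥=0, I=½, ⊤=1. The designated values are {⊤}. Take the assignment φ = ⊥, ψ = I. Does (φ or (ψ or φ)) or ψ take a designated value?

ψ or φ = I or ⊥ = I
φ or (ψ or φ) = ⊥ or I = I
(φ or (ψ or φ)) or ψ = I or I = I
I ∉ {⊤}.

No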